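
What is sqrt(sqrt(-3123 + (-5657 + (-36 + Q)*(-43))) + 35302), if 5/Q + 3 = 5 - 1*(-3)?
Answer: sqrt(35302 + 5*I*sqrt(291)) ≈ 187.89 + 0.227*I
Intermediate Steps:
Q = 1 (Q = 5/(-3 + (5 - 1*(-3))) = 5/(-3 + (5 + 3)) = 5/(-3 + 8) = 5/5 = 5*(1/5) = 1)
sqrt(sqrt(-3123 + (-5657 + (-36 + Q)*(-43))) + 35302) = sqrt(sqrt(-3123 + (-5657 + (-36 + 1)*(-43))) + 35302) = sqrt(sqrt(-3123 + (-5657 - 35*(-43))) + 35302) = sqrt(sqrt(-3123 + (-5657 + 1505)) + 35302) = sqrt(sqrt(-3123 - 4152) + 35302) = sqrt(sqrt(-7275) + 35302) = sqrt(5*I*sqrt(291) + 35302) = sqrt(35302 + 5*I*sqrt(291))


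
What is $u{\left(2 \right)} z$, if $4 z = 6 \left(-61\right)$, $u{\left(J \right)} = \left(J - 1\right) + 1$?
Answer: $-183$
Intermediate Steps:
$u{\left(J \right)} = J$ ($u{\left(J \right)} = \left(-1 + J\right) + 1 = J$)
$z = - \frac{183}{2}$ ($z = \frac{6 \left(-61\right)}{4} = \frac{1}{4} \left(-366\right) = - \frac{183}{2} \approx -91.5$)
$u{\left(2 \right)} z = 2 \left(- \frac{183}{2}\right) = -183$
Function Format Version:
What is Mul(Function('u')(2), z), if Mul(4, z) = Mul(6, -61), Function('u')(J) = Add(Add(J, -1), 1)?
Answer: -183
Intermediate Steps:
Function('u')(J) = J (Function('u')(J) = Add(Add(-1, J), 1) = J)
z = Rational(-183, 2) (z = Mul(Rational(1, 4), Mul(6, -61)) = Mul(Rational(1, 4), -366) = Rational(-183, 2) ≈ -91.500)
Mul(Function('u')(2), z) = Mul(2, Rational(-183, 2)) = -183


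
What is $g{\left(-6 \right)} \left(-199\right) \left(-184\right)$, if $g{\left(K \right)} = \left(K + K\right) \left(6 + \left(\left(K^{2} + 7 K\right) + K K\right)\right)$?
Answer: $-15818112$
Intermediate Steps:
$g{\left(K \right)} = 2 K \left(6 + 2 K^{2} + 7 K\right)$ ($g{\left(K \right)} = 2 K \left(6 + \left(\left(K^{2} + 7 K\right) + K^{2}\right)\right) = 2 K \left(6 + \left(2 K^{2} + 7 K\right)\right) = 2 K \left(6 + 2 K^{2} + 7 K\right)$)
$g{\left(-6 \right)} \left(-199\right) \left(-184\right) = 2 \left(-6\right) \left(6 + 2 \left(-6\right)^{2} + 7 \left(-6\right)\right) \left(-199\right) \left(-184\right) = 2 \left(-6\right) \left(6 + 2 \cdot 36 - 42\right) \left(-199\right) \left(-184\right) = 2 \left(-6\right) \left(6 + 72 - 42\right) \left(-199\right) \left(-184\right) = 2 \left(-6\right) 36 \left(-199\right) \left(-184\right) = \left(-432\right) \left(-199\right) \left(-184\right) = 85968 \left(-184\right) = -15818112$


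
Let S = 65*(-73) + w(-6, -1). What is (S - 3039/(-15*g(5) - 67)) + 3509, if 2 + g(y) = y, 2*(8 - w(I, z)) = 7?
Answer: -134889/112 ≈ -1204.4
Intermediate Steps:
w(I, z) = 9/2 (w(I, z) = 8 - 1/2*7 = 8 - 7/2 = 9/2)
g(y) = -2 + y
S = -9481/2 (S = 65*(-73) + 9/2 = -4745 + 9/2 = -9481/2 ≈ -4740.5)
(S - 3039/(-15*g(5) - 67)) + 3509 = (-9481/2 - 3039/(-15*(-2 + 5) - 67)) + 3509 = (-9481/2 - 3039/(-15*3 - 67)) + 3509 = (-9481/2 - 3039/(-45 - 67)) + 3509 = (-9481/2 - 3039/(-112)) + 3509 = (-9481/2 - 3039*(-1/112)) + 3509 = (-9481/2 + 3039/112) + 3509 = -527897/112 + 3509 = -134889/112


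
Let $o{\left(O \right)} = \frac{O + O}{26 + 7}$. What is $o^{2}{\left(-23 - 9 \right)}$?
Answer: $\frac{4096}{1089} \approx 3.7612$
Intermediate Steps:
$o{\left(O \right)} = \frac{2 O}{33}$
$o^{2}{\left(-23 - 9 \right)} = \left(\frac{2 \left(-23 - 9\right)}{33}\right)^{2} = \left(\frac{2}{33} \left(-32\right)\right)^{2} = \left(- \frac{64}{33}\right)^{2} = \frac{4096}{1089}$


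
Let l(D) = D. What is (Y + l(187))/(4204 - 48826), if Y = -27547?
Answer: 1520/2479 ≈ 0.61315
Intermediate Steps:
(Y + l(187))/(4204 - 48826) = (-27547 + 187)/(4204 - 48826) = -27360/(-44622) = -27360*(-1/44622) = 1520/2479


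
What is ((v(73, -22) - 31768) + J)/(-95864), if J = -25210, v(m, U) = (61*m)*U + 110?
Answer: 77417/47932 ≈ 1.6151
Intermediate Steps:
v(m, U) = 110 + 61*U*m (v(m, U) = 61*U*m + 110 = 110 + 61*U*m)
((v(73, -22) - 31768) + J)/(-95864) = (((110 + 61*(-22)*73) - 31768) - 25210)/(-95864) = (((110 - 97966) - 31768) - 25210)*(-1/95864) = ((-97856 - 31768) - 25210)*(-1/95864) = (-129624 - 25210)*(-1/95864) = -154834*(-1/95864) = 77417/47932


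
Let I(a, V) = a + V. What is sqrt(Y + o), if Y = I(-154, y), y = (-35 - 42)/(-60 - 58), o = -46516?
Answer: 3*I*sqrt(72202666)/118 ≈ 216.03*I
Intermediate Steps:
y = 77/118 (y = -77/(-118) = -77*(-1/118) = 77/118 ≈ 0.65254)
I(a, V) = V + a
Y = -18095/118 (Y = 77/118 - 154 = -18095/118 ≈ -153.35)
sqrt(Y + o) = sqrt(-18095/118 - 46516) = sqrt(-5506983/118) = 3*I*sqrt(72202666)/118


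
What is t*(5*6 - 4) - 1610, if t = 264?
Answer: 5254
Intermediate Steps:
t*(5*6 - 4) - 1610 = 264*(5*6 - 4) - 1610 = 264*(30 - 4) - 1610 = 264*26 - 1610 = 6864 - 1610 = 5254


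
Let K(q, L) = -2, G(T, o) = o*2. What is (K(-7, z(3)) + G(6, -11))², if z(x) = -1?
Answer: 576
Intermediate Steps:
G(T, o) = 2*o
(K(-7, z(3)) + G(6, -11))² = (-2 + 2*(-11))² = (-2 - 22)² = (-24)² = 576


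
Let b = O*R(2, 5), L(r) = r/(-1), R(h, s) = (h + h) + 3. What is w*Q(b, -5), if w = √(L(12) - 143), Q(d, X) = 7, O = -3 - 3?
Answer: 7*I*√155 ≈ 87.149*I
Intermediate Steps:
R(h, s) = 3 + 2*h (R(h, s) = 2*h + 3 = 3 + 2*h)
L(r) = -r (L(r) = r*(-1) = -r)
O = -6
b = -42 (b = -6*(3 + 2*2) = -6*(3 + 4) = -6*7 = -42)
w = I*√155 (w = √(-1*12 - 143) = √(-12 - 143) = √(-155) = I*√155 ≈ 12.45*I)
w*Q(b, -5) = (I*√155)*7 = 7*I*√155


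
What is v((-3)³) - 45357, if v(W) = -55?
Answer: -45412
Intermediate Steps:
v((-3)³) - 45357 = -55 - 45357 = -45412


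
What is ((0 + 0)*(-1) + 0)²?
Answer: 0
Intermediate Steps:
((0 + 0)*(-1) + 0)² = (0*(-1) + 0)² = (0 + 0)² = 0² = 0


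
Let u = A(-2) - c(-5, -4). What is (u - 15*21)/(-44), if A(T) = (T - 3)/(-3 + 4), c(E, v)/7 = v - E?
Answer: 327/44 ≈ 7.4318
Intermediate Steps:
c(E, v) = -7*E + 7*v (c(E, v) = 7*(v - E) = -7*E + 7*v)
A(T) = -3 + T (A(T) = (-3 + T)/1 = (-3 + T)*1 = -3 + T)
u = -12 (u = (-3 - 2) - (-7*(-5) + 7*(-4)) = -5 - (35 - 28) = -5 - 1*7 = -5 - 7 = -12)
(u - 15*21)/(-44) = (-12 - 15*21)/(-44) = -(-12 - 315)/44 = -1/44*(-327) = 327/44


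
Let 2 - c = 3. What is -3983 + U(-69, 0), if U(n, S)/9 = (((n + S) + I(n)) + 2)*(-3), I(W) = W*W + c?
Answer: -130694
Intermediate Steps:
c = -1 (c = 2 - 1*3 = 2 - 3 = -1)
I(W) = -1 + W² (I(W) = W*W - 1 = W² - 1 = -1 + W²)
U(n, S) = -27 - 27*S - 27*n - 27*n² (U(n, S) = 9*((((n + S) + (-1 + n²)) + 2)*(-3)) = 9*((((S + n) + (-1 + n²)) + 2)*(-3)) = 9*(((-1 + S + n + n²) + 2)*(-3)) = 9*((1 + S + n + n²)*(-3)) = 9*(-3 - 3*S - 3*n - 3*n²) = -27 - 27*S - 27*n - 27*n²)
-3983 + U(-69, 0) = -3983 + (-27 - 27*0 - 27*(-69) - 27*(-69)²) = -3983 + (-27 + 0 + 1863 - 27*4761) = -3983 + (-27 + 0 + 1863 - 128547) = -3983 - 126711 = -130694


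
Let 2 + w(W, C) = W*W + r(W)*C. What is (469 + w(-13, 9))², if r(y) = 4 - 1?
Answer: 439569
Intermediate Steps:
r(y) = 3
w(W, C) = -2 + W² + 3*C (w(W, C) = -2 + (W*W + 3*C) = -2 + (W² + 3*C) = -2 + W² + 3*C)
(469 + w(-13, 9))² = (469 + (-2 + (-13)² + 3*9))² = (469 + (-2 + 169 + 27))² = (469 + 194)² = 663² = 439569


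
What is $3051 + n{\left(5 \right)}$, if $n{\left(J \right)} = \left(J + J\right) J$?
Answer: $3101$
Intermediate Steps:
$n{\left(J \right)} = 2 J^{2}$ ($n{\left(J \right)} = 2 J J = 2 J^{2}$)
$3051 + n{\left(5 \right)} = 3051 + 2 \cdot 5^{2} = 3051 + 2 \cdot 25 = 3051 + 50 = 3101$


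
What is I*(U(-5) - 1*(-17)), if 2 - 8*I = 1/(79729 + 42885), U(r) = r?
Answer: 735681/245228 ≈ 3.0000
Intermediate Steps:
I = 245227/980912 (I = ¼ - 1/(8*(79729 + 42885)) = ¼ - ⅛/122614 = ¼ - ⅛*1/122614 = ¼ - 1/980912 = 245227/980912 ≈ 0.25000)
I*(U(-5) - 1*(-17)) = 245227*(-5 - 1*(-17))/980912 = 245227*(-5 + 17)/980912 = (245227/980912)*12 = 735681/245228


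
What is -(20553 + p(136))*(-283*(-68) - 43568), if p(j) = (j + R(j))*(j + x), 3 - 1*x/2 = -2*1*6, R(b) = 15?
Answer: 1109636556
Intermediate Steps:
x = 30 (x = 6 - 2*(-2*1)*6 = 6 - (-4)*6 = 6 - 2*(-12) = 6 + 24 = 30)
p(j) = (15 + j)*(30 + j) (p(j) = (j + 15)*(j + 30) = (15 + j)*(30 + j))
-(20553 + p(136))*(-283*(-68) - 43568) = -(20553 + (450 + 136**2 + 45*136))*(-283*(-68) - 43568) = -(20553 + (450 + 18496 + 6120))*(19244 - 43568) = -(20553 + 25066)*(-24324) = -45619*(-24324) = -1*(-1109636556) = 1109636556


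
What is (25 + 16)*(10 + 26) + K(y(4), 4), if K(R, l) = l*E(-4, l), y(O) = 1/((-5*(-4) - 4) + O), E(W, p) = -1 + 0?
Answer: 1472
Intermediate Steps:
E(W, p) = -1
y(O) = 1/(16 + O) (y(O) = 1/((20 - 4) + O) = 1/(16 + O))
K(R, l) = -l (K(R, l) = l*(-1) = -l)
(25 + 16)*(10 + 26) + K(y(4), 4) = (25 + 16)*(10 + 26) - 1*4 = 41*36 - 4 = 1476 - 4 = 1472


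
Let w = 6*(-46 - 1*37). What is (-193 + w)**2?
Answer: 477481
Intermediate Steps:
w = -498 (w = 6*(-46 - 37) = 6*(-83) = -498)
(-193 + w)**2 = (-193 - 498)**2 = (-691)**2 = 477481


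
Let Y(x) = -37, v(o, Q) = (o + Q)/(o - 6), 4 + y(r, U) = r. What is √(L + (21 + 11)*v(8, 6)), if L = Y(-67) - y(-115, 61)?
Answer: 3*√34 ≈ 17.493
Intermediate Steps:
y(r, U) = -4 + r
v(o, Q) = (Q + o)/(-6 + o)
L = 82 (L = -37 - (-4 - 115) = -37 - 1*(-119) = -37 + 119 = 82)
√(L + (21 + 11)*v(8, 6)) = √(82 + (21 + 11)*((6 + 8)/(-6 + 8))) = √(82 + 32*(14/2)) = √(82 + 32*((½)*14)) = √(82 + 32*7) = √(82 + 224) = √306 = 3*√34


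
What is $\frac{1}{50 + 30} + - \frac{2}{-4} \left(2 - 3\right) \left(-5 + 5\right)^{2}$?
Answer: $\frac{1}{80} \approx 0.0125$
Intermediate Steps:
$\frac{1}{50 + 30} + - \frac{2}{-4} \left(2 - 3\right) \left(-5 + 5\right)^{2} = \frac{1}{80} + \left(-2\right) \left(- \frac{1}{4}\right) \left(-1\right) 0^{2} = \frac{1}{80} + \frac{1}{2} \left(-1\right) 0 = \frac{1}{80} - 0 = \frac{1}{80} + 0 = \frac{1}{80}$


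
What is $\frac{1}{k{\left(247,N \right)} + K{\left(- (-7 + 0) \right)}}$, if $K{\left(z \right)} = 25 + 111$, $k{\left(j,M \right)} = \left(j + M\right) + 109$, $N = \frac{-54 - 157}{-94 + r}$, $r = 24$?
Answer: $\frac{70}{34651} \approx 0.0020201$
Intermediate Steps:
$N = \frac{211}{70}$ ($N = \frac{-54 - 157}{-94 + 24} = - \frac{211}{-70} = \left(-211\right) \left(- \frac{1}{70}\right) = \frac{211}{70} \approx 3.0143$)
$k{\left(j,M \right)} = 109 + M + j$ ($k{\left(j,M \right)} = \left(M + j\right) + 109 = 109 + M + j$)
$K{\left(z \right)} = 136$
$\frac{1}{k{\left(247,N \right)} + K{\left(- (-7 + 0) \right)}} = \frac{1}{\left(109 + \frac{211}{70} + 247\right) + 136} = \frac{1}{\frac{25131}{70} + 136} = \frac{1}{\frac{34651}{70}} = \frac{70}{34651}$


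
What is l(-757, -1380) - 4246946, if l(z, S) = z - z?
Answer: -4246946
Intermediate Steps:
l(z, S) = 0
l(-757, -1380) - 4246946 = 0 - 4246946 = -4246946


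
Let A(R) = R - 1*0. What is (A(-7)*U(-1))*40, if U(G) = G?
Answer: 280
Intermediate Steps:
A(R) = R (A(R) = R + 0 = R)
(A(-7)*U(-1))*40 = -7*(-1)*40 = 7*40 = 280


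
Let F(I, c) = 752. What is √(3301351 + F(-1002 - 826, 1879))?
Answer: √3302103 ≈ 1817.2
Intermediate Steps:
√(3301351 + F(-1002 - 826, 1879)) = √(3301351 + 752) = √3302103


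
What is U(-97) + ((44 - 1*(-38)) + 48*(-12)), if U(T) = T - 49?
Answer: -640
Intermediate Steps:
U(T) = -49 + T
U(-97) + ((44 - 1*(-38)) + 48*(-12)) = (-49 - 97) + ((44 - 1*(-38)) + 48*(-12)) = -146 + ((44 + 38) - 576) = -146 + (82 - 576) = -146 - 494 = -640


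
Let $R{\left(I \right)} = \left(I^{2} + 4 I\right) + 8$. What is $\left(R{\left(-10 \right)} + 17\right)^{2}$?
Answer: $7225$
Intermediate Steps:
$R{\left(I \right)} = 8 + I^{2} + 4 I$
$\left(R{\left(-10 \right)} + 17\right)^{2} = \left(\left(8 + \left(-10\right)^{2} + 4 \left(-10\right)\right) + 17\right)^{2} = \left(\left(8 + 100 - 40\right) + 17\right)^{2} = \left(68 + 17\right)^{2} = 85^{2} = 7225$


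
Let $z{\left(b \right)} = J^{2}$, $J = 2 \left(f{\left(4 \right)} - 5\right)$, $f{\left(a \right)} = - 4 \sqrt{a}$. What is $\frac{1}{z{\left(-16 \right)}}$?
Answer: $\frac{1}{676} \approx 0.0014793$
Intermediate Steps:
$J = -26$ ($J = 2 \left(- 4 \sqrt{4} - 5\right) = 2 \left(\left(-4\right) 2 - 5\right) = 2 \left(-8 - 5\right) = 2 \left(-13\right) = -26$)
$z{\left(b \right)} = 676$ ($z{\left(b \right)} = \left(-26\right)^{2} = 676$)
$\frac{1}{z{\left(-16 \right)}} = \frac{1}{676}$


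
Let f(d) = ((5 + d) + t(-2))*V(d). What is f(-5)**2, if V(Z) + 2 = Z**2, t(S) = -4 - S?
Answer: 2116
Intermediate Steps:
V(Z) = -2 + Z**2
f(d) = (-2 + d**2)*(3 + d) (f(d) = ((5 + d) + (-4 - 1*(-2)))*(-2 + d**2) = ((5 + d) + (-4 + 2))*(-2 + d**2) = ((5 + d) - 2)*(-2 + d**2) = (3 + d)*(-2 + d**2) = (-2 + d**2)*(3 + d))
f(-5)**2 = ((-2 + (-5)**2)*(3 - 5))**2 = ((-2 + 25)*(-2))**2 = (23*(-2))**2 = (-46)**2 = 2116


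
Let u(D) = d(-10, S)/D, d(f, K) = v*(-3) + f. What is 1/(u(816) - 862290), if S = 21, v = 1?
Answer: -816/703628653 ≈ -1.1597e-6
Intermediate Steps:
d(f, K) = -3 + f (d(f, K) = 1*(-3) + f = -3 + f)
u(D) = -13/D (u(D) = (-3 - 10)/D = -13/D)
1/(u(816) - 862290) = 1/(-13/816 - 862290) = 1/(-703628653/816) = -816/703628653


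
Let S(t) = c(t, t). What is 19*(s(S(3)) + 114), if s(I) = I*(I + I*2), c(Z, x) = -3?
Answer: 2679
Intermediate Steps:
S(t) = -3
s(I) = 3*I**2 (s(I) = I*(I + 2*I) = I*(3*I) = 3*I**2)
19*(s(S(3)) + 114) = 19*(3*(-3)**2 + 114) = 19*(3*9 + 114) = 19*(27 + 114) = 19*141 = 2679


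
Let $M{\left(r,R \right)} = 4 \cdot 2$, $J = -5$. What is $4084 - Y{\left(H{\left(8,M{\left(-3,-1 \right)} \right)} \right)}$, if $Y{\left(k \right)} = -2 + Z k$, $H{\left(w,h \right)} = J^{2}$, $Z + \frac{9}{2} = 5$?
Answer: $\frac{8147}{2} \approx 4073.5$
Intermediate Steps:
$Z = \frac{1}{2}$ ($Z = - \frac{9}{2} + 5 = \frac{1}{2} \approx 0.5$)
$M{\left(r,R \right)} = 8$
$H{\left(w,h \right)} = 25$ ($H{\left(w,h \right)} = \left(-5\right)^{2} = 25$)
$Y{\left(k \right)} = -2 + \frac{k}{2}$
$4084 - Y{\left(H{\left(8,M{\left(-3,-1 \right)} \right)} \right)} = 4084 - \left(-2 + \frac{1}{2} \cdot 25\right) = 4084 - \left(-2 + \frac{25}{2}\right) = 4084 - \frac{21}{2} = \frac{8147}{2}$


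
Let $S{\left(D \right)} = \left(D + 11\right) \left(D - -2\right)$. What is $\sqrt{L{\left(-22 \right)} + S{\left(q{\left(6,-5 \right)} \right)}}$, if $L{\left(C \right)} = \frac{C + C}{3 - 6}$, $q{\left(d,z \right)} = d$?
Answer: $\frac{2 \sqrt{339}}{3} \approx 12.275$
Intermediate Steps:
$S{\left(D \right)} = \left(2 + D\right) \left(11 + D\right)$ ($S{\left(D \right)} = \left(11 + D\right) \left(D + \left(-10 + 12\right)\right) = \left(11 + D\right) \left(D + 2\right) = \left(11 + D\right) \left(2 + D\right) = \left(2 + D\right) \left(11 + D\right)$)
$L{\left(C \right)} = - \frac{2 C}{3}$ ($L{\left(C \right)} = \frac{2 C}{-3} = 2 C \left(- \frac{1}{3}\right) = - \frac{2 C}{3}$)
$\sqrt{L{\left(-22 \right)} + S{\left(q{\left(6,-5 \right)} \right)}} = \sqrt{\left(- \frac{2}{3}\right) \left(-22\right) + \left(22 + 6^{2} + 13 \cdot 6\right)} = \sqrt{\frac{44}{3} + \left(22 + 36 + 78\right)} = \sqrt{\frac{44}{3} + 136} = \sqrt{\frac{452}{3}} = \frac{2 \sqrt{339}}{3}$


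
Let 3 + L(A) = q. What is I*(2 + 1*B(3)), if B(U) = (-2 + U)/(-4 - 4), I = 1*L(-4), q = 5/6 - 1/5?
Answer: -71/16 ≈ -4.4375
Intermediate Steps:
q = 19/30 (q = 5*(⅙) - 1*⅕ = ⅚ - ⅕ = 19/30 ≈ 0.63333)
L(A) = -71/30 (L(A) = -3 + 19/30 = -71/30)
I = -71/30 (I = 1*(-71/30) = -71/30 ≈ -2.3667)
B(U) = ¼ - U/8 (B(U) = (-2 + U)/(-8) = (-2 + U)*(-⅛) = ¼ - U/8)
I*(2 + 1*B(3)) = -71*(2 + 1*(¼ - ⅛*3))/30 = -71*(2 + 1*(¼ - 3/8))/30 = -71*(2 + 1*(-⅛))/30 = -71*(2 - ⅛)/30 = -71/30*15/8 = -71/16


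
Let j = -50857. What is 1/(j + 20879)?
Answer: -1/29978 ≈ -3.3358e-5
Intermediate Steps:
1/(j + 20879) = 1/(-50857 + 20879) = 1/(-29978) = -1/29978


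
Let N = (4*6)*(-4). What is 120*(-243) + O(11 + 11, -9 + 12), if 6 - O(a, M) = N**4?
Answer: -84963810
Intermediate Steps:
N = -96 (N = 24*(-4) = -96)
O(a, M) = -84934650 (O(a, M) = 6 - 1*(-96)**4 = 6 - 1*84934656 = 6 - 84934656 = -84934650)
120*(-243) + O(11 + 11, -9 + 12) = 120*(-243) - 84934650 = -29160 - 84934650 = -84963810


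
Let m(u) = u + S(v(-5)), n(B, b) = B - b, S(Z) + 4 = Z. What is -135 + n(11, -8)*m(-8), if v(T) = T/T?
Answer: -344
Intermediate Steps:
v(T) = 1
S(Z) = -4 + Z
m(u) = -3 + u (m(u) = u + (-4 + 1) = u - 3 = -3 + u)
-135 + n(11, -8)*m(-8) = -135 + (11 - 1*(-8))*(-3 - 8) = -135 + (11 + 8)*(-11) = -135 + 19*(-11) = -135 - 209 = -344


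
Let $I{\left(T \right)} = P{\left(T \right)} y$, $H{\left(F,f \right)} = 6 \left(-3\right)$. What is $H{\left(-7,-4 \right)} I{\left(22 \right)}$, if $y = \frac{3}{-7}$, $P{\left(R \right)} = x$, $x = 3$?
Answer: $\frac{162}{7} \approx 23.143$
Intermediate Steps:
$H{\left(F,f \right)} = -18$
$P{\left(R \right)} = 3$
$y = - \frac{3}{7}$ ($y = 3 \left(- \frac{1}{7}\right) = - \frac{3}{7} \approx -0.42857$)
$I{\left(T \right)} = - \frac{9}{7}$ ($I{\left(T \right)} = 3 \left(- \frac{3}{7}\right) = - \frac{9}{7}$)
$H{\left(-7,-4 \right)} I{\left(22 \right)} = \left(-18\right) \left(- \frac{9}{7}\right) = \frac{162}{7}$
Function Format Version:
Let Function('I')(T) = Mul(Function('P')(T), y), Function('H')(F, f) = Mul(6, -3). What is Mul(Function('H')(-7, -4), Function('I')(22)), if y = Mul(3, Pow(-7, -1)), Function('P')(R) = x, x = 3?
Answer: Rational(162, 7) ≈ 23.143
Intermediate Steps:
Function('H')(F, f) = -18
Function('P')(R) = 3
y = Rational(-3, 7) (y = Mul(3, Rational(-1, 7)) = Rational(-3, 7) ≈ -0.42857)
Function('I')(T) = Rational(-9, 7) (Function('I')(T) = Mul(3, Rational(-3, 7)) = Rational(-9, 7))
Mul(Function('H')(-7, -4), Function('I')(22)) = Mul(-18, Rational(-9, 7)) = Rational(162, 7)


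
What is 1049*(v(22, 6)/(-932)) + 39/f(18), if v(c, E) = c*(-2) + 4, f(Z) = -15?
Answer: 49421/1165 ≈ 42.421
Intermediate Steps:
v(c, E) = 4 - 2*c (v(c, E) = -2*c + 4 = 4 - 2*c)
1049*(v(22, 6)/(-932)) + 39/f(18) = 1049*((4 - 2*22)/(-932)) + 39/(-15) = 1049*((4 - 44)*(-1/932)) + 39*(-1/15) = 1049*(-40*(-1/932)) - 13/5 = 1049*(10/233) - 13/5 = 10490/233 - 13/5 = 49421/1165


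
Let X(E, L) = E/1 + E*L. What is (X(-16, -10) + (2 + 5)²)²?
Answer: 37249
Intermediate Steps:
X(E, L) = E + E*L (X(E, L) = E*1 + E*L = E + E*L)
(X(-16, -10) + (2 + 5)²)² = (-16*(1 - 10) + (2 + 5)²)² = (-16*(-9) + 7²)² = (144 + 49)² = 193² = 37249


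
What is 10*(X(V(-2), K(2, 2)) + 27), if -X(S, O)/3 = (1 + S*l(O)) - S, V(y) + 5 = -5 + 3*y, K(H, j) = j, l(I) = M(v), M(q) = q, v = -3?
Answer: -1680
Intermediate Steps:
l(I) = -3
V(y) = -10 + 3*y (V(y) = -5 + (-5 + 3*y) = -10 + 3*y)
X(S, O) = -3 + 12*S (X(S, O) = -3*((1 + S*(-3)) - S) = -3*((1 - 3*S) - S) = -3*(1 - 4*S) = -3 + 12*S)
10*(X(V(-2), K(2, 2)) + 27) = 10*((-3 + 12*(-10 + 3*(-2))) + 27) = 10*((-3 + 12*(-10 - 6)) + 27) = 10*((-3 + 12*(-16)) + 27) = 10*((-3 - 192) + 27) = 10*(-195 + 27) = 10*(-168) = -1680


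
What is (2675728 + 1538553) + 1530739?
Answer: 5745020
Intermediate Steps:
(2675728 + 1538553) + 1530739 = 4214281 + 1530739 = 5745020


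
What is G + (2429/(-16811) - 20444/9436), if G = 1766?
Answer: 69942874102/39657149 ≈ 1763.7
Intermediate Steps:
G + (2429/(-16811) - 20444/9436) = 1766 + (2429/(-16811) - 20444/9436) = 1766 + (2429*(-1/16811) - 20444*1/9436) = 1766 + (-2429/16811 - 5111/2359) = 1766 - 91651032/39657149 = 69942874102/39657149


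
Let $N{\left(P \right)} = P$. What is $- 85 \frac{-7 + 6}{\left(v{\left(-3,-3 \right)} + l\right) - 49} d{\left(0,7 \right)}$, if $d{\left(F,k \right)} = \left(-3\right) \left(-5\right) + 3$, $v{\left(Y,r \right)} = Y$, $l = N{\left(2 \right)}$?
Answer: $- \frac{153}{5} \approx -30.6$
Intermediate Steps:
$l = 2$
$d{\left(F,k \right)} = 18$ ($d{\left(F,k \right)} = 15 + 3 = 18$)
$- 85 \frac{-7 + 6}{\left(v{\left(-3,-3 \right)} + l\right) - 49} d{\left(0,7 \right)} = - 85 \frac{-7 + 6}{\left(-3 + 2\right) - 49} \cdot 18 = - 85 \left(- \frac{1}{-1 - 49}\right) 18 = - 85 \left(- \frac{1}{-50}\right) 18 = - 85 \left(\left(-1\right) \left(- \frac{1}{50}\right)\right) 18 = \left(-85\right) \frac{1}{50} \cdot 18 = \left(- \frac{17}{10}\right) 18 = - \frac{153}{5}$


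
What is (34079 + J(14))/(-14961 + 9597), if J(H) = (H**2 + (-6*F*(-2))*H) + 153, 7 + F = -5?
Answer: -2701/447 ≈ -6.0425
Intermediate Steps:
F = -12 (F = -7 - 5 = -12)
J(H) = 153 + H**2 - 144*H (J(H) = (H**2 + (-6*(-12)*(-2))*H) + 153 = (H**2 + (72*(-2))*H) + 153 = (H**2 - 144*H) + 153 = 153 + H**2 - 144*H)
(34079 + J(14))/(-14961 + 9597) = (34079 + (153 + 14**2 - 144*14))/(-14961 + 9597) = (34079 + (153 + 196 - 2016))/(-5364) = (34079 - 1667)*(-1/5364) = 32412*(-1/5364) = -2701/447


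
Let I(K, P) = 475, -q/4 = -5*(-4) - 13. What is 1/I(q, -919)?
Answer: 1/475 ≈ 0.0021053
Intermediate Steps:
q = -28 (q = -4*(-5*(-4) - 13) = -4*(20 - 13) = -4*7 = -28)
1/I(q, -919) = 1/475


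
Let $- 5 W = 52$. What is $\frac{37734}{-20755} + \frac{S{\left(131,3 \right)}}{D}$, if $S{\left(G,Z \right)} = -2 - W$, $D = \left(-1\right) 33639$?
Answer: $- \frac{423169456}{232725815} \approx -1.8183$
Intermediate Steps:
$W = - \frac{52}{5}$ ($W = \left(- \frac{1}{5}\right) 52 = - \frac{52}{5} \approx -10.4$)
$D = -33639$
$S{\left(G,Z \right)} = \frac{42}{5}$ ($S{\left(G,Z \right)} = -2 - - \frac{52}{5} = -2 + \frac{52}{5} = \frac{42}{5}$)
$\frac{37734}{-20755} + \frac{S{\left(131,3 \right)}}{D} = \frac{37734}{-20755} + \frac{42}{5 \left(-33639\right)} = 37734 \left(- \frac{1}{20755}\right) + \frac{42}{5} \left(- \frac{1}{33639}\right) = - \frac{37734}{20755} - \frac{14}{56065} = - \frac{423169456}{232725815}$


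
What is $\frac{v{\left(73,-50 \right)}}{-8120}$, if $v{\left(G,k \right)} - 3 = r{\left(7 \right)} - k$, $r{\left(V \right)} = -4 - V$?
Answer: $- \frac{3}{580} \approx -0.0051724$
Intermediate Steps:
$v{\left(G,k \right)} = -8 - k$ ($v{\left(G,k \right)} = 3 - \left(11 + k\right) = -8 - k$)
$\frac{v{\left(73,-50 \right)}}{-8120} = \frac{-8 - -50}{-8120} = \left(-8 + 50\right) \left(- \frac{1}{8120}\right) = 42 \left(- \frac{1}{8120}\right) = - \frac{3}{580}$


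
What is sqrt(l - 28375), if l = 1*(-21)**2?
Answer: I*sqrt(27934) ≈ 167.13*I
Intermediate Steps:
l = 441 (l = 1*441 = 441)
sqrt(l - 28375) = sqrt(441 - 28375) = sqrt(-27934) = I*sqrt(27934)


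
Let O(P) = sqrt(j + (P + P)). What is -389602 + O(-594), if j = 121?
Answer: -389602 + I*sqrt(1067) ≈ -3.896e+5 + 32.665*I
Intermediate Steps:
O(P) = sqrt(121 + 2*P) (O(P) = sqrt(121 + (P + P)) = sqrt(121 + 2*P))
-389602 + O(-594) = -389602 + sqrt(121 + 2*(-594)) = -389602 + sqrt(121 - 1188) = -389602 + sqrt(-1067) = -389602 + I*sqrt(1067)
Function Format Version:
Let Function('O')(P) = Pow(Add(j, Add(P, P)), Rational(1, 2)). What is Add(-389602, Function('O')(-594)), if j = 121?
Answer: Add(-389602, Mul(I, Pow(1067, Rational(1, 2)))) ≈ Add(-3.8960e+5, Mul(32.665, I))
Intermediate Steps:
Function('O')(P) = Pow(Add(121, Mul(2, P)), Rational(1, 2)) (Function('O')(P) = Pow(Add(121, Add(P, P)), Rational(1, 2)) = Pow(Add(121, Mul(2, P)), Rational(1, 2)))
Add(-389602, Function('O')(-594)) = Add(-389602, Pow(Add(121, Mul(2, -594)), Rational(1, 2))) = Add(-389602, Pow(Add(121, -1188), Rational(1, 2))) = Add(-389602, Pow(-1067, Rational(1, 2))) = Add(-389602, Mul(I, Pow(1067, Rational(1, 2))))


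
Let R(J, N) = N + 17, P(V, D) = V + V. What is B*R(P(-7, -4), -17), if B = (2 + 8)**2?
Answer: 0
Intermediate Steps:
P(V, D) = 2*V
B = 100 (B = 10**2 = 100)
R(J, N) = 17 + N
B*R(P(-7, -4), -17) = 100*(17 - 17) = 100*0 = 0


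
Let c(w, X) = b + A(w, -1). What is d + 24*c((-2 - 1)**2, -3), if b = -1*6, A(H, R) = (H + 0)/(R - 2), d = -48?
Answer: -264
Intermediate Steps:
A(H, R) = H/(-2 + R)
b = -6
c(w, X) = -6 - w/3 (c(w, X) = -6 + w/(-2 - 1) = -6 + w/(-3) = -6 + w*(-1/3) = -6 - w/3)
d + 24*c((-2 - 1)**2, -3) = -48 + 24*(-6 - (-2 - 1)**2/3) = -48 + 24*(-6 - 1/3*(-3)**2) = -48 + 24*(-6 - 1/3*9) = -48 + 24*(-6 - 3) = -48 + 24*(-9) = -48 - 216 = -264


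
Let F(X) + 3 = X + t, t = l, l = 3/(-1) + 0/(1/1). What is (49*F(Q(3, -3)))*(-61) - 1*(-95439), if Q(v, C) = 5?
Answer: 98428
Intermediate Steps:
l = -3 (l = 3*(-1) + 0/1 = -3 + 0*1 = -3 + 0 = -3)
t = -3
F(X) = -6 + X (F(X) = -3 + (X - 3) = -3 + (-3 + X) = -6 + X)
(49*F(Q(3, -3)))*(-61) - 1*(-95439) = (49*(-6 + 5))*(-61) - 1*(-95439) = (49*(-1))*(-61) + 95439 = -49*(-61) + 95439 = 2989 + 95439 = 98428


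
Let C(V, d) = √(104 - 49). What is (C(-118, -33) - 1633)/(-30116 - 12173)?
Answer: 1633/42289 - √55/42289 ≈ 0.038440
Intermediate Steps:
C(V, d) = √55
(C(-118, -33) - 1633)/(-30116 - 12173) = (√55 - 1633)/(-30116 - 12173) = (-1633 + √55)/(-42289) = (-1633 + √55)*(-1/42289) = 1633/42289 - √55/42289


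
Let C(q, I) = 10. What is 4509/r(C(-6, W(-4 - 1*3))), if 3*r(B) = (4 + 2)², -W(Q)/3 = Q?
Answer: 1503/4 ≈ 375.75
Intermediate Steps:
W(Q) = -3*Q
r(B) = 12 (r(B) = (4 + 2)²/3 = (⅓)*6² = (⅓)*36 = 12)
4509/r(C(-6, W(-4 - 1*3))) = 4509/12 = 4509*(1/12) = 1503/4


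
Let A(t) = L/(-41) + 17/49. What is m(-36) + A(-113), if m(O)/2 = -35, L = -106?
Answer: -134739/2009 ≈ -67.068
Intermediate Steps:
m(O) = -70 (m(O) = 2*(-35) = -70)
A(t) = 5891/2009 (A(t) = -106/(-41) + 17/49 = -106*(-1/41) + 17*(1/49) = 106/41 + 17/49 = 5891/2009)
m(-36) + A(-113) = -70 + 5891/2009 = -134739/2009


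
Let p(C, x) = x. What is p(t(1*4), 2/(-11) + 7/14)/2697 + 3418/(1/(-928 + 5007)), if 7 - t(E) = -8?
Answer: 827235933355/59334 ≈ 1.3942e+7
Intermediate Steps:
t(E) = 15 (t(E) = 7 - 1*(-8) = 7 + 8 = 15)
p(t(1*4), 2/(-11) + 7/14)/2697 + 3418/(1/(-928 + 5007)) = (2/(-11) + 7/14)/2697 + 3418/(1/(-928 + 5007)) = (2*(-1/11) + 7*(1/14))*(1/2697) + 3418/(1/4079) = (-2/11 + 1/2)*(1/2697) + 3418/(1/4079) = (7/22)*(1/2697) + 3418*4079 = 7/59334 + 13942022 = 827235933355/59334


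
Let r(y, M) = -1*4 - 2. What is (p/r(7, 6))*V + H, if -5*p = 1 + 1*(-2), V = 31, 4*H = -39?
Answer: -647/60 ≈ -10.783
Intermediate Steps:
H = -39/4 (H = (¼)*(-39) = -39/4 ≈ -9.7500)
r(y, M) = -6 (r(y, M) = -4 - 2 = -6)
p = ⅕ (p = -(1 + 1*(-2))/5 = -(1 - 2)/5 = -⅕*(-1) = ⅕ ≈ 0.20000)
(p/r(7, 6))*V + H = ((⅕)/(-6))*31 - 39/4 = ((⅕)*(-⅙))*31 - 39/4 = -1/30*31 - 39/4 = -31/30 - 39/4 = -647/60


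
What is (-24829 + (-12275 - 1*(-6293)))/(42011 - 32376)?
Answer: -30811/9635 ≈ -3.1978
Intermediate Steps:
(-24829 + (-12275 - 1*(-6293)))/(42011 - 32376) = (-24829 + (-12275 + 6293))/9635 = (-24829 - 5982)*(1/9635) = -30811*1/9635 = -30811/9635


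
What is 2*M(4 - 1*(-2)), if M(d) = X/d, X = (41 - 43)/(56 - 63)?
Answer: 2/21 ≈ 0.095238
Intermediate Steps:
X = 2/7 (X = -2/(-7) = -2*(-1/7) = 2/7 ≈ 0.28571)
M(d) = 2/(7*d)
2*M(4 - 1*(-2)) = 2*(2/(7*(4 - 1*(-2)))) = 2*(2/(7*(4 + 2))) = 2*((2/7)/6) = 2*((2/7)*(1/6)) = 2*(1/21) = 2/21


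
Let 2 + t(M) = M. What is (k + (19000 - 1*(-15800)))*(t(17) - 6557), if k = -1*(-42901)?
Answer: -508319942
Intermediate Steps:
t(M) = -2 + M
k = 42901
(k + (19000 - 1*(-15800)))*(t(17) - 6557) = (42901 + (19000 - 1*(-15800)))*((-2 + 17) - 6557) = (42901 + (19000 + 15800))*(15 - 6557) = (42901 + 34800)*(-6542) = 77701*(-6542) = -508319942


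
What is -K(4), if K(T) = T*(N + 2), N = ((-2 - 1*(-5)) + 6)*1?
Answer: -44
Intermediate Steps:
N = 9 (N = ((-2 + 5) + 6)*1 = (3 + 6)*1 = 9*1 = 9)
K(T) = 11*T (K(T) = T*(9 + 2) = T*11 = 11*T)
-K(4) = -11*4 = -1*44 = -44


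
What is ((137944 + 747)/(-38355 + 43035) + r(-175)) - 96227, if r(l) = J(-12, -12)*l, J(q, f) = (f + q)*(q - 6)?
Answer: -804011669/4680 ≈ -1.7180e+5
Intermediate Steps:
J(q, f) = (-6 + q)*(f + q) (J(q, f) = (f + q)*(-6 + q) = (-6 + q)*(f + q))
r(l) = 432*l (r(l) = ((-12)² - 6*(-12) - 6*(-12) - 12*(-12))*l = (144 + 72 + 72 + 144)*l = 432*l)
((137944 + 747)/(-38355 + 43035) + r(-175)) - 96227 = ((137944 + 747)/(-38355 + 43035) + 432*(-175)) - 96227 = (138691/4680 - 75600) - 96227 = -353669309/4680 - 96227 = -804011669/4680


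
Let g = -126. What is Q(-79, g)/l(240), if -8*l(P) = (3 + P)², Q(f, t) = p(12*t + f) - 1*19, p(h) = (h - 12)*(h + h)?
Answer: -40805816/59049 ≈ -691.05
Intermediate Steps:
p(h) = 2*h*(-12 + h) (p(h) = (-12 + h)*(2*h) = 2*h*(-12 + h))
Q(f, t) = -19 + 2*(f + 12*t)*(-12 + f + 12*t) (Q(f, t) = 2*(12*t + f)*(-12 + (12*t + f)) - 1*19 = 2*(f + 12*t)*(-12 + (f + 12*t)) - 19 = 2*(f + 12*t)*(-12 + f + 12*t) - 19 = -19 + 2*(f + 12*t)*(-12 + f + 12*t))
l(P) = -(3 + P)²/8
Q(-79, g)/l(240) = (-19 + 2*(-79 + 12*(-126))*(-12 - 79 + 12*(-126)))/((-(3 + 240)²/8)) = (-19 + 2*(-79 - 1512)*(-12 - 79 - 1512))/((-⅛*243²)) = (-19 + 2*(-1591)*(-1603))/((-⅛*59049)) = (-19 + 5100746)/(-59049/8) = 5100727*(-8/59049) = -40805816/59049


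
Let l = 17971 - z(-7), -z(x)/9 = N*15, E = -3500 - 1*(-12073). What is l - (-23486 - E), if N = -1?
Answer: 49895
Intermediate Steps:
E = 8573 (E = -3500 + 12073 = 8573)
z(x) = 135 (z(x) = -(-9)*15 = -9*(-15) = 135)
l = 17836 (l = 17971 - 1*135 = 17971 - 135 = 17836)
l - (-23486 - E) = 17836 - (-23486 - 1*8573) = 17836 - (-23486 - 8573) = 17836 - 1*(-32059) = 17836 + 32059 = 49895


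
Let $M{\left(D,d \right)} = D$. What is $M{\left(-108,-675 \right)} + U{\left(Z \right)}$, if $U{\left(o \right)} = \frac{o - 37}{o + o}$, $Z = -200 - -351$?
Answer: $- \frac{16251}{151} \approx -107.62$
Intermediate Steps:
$Z = 151$ ($Z = -200 + 351 = 151$)
$U{\left(o \right)} = \frac{-37 + o}{2 o}$
$M{\left(-108,-675 \right)} + U{\left(Z \right)} = -108 + \frac{-37 + 151}{2 \cdot 151} = -108 + \frac{1}{2} \cdot \frac{1}{151} \cdot 114 = -108 + \frac{57}{151} = - \frac{16251}{151}$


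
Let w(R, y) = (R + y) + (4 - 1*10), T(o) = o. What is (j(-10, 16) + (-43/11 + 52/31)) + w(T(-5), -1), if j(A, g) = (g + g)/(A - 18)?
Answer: -36699/2387 ≈ -15.375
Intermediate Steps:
j(A, g) = 2*g/(-18 + A) (j(A, g) = (2*g)/(-18 + A) = 2*g/(-18 + A))
w(R, y) = -6 + R + y (w(R, y) = (R + y) + (4 - 10) = (R + y) - 6 = -6 + R + y)
(j(-10, 16) + (-43/11 + 52/31)) + w(T(-5), -1) = (2*16/(-18 - 10) + (-43/11 + 52/31)) + (-6 - 5 - 1) = (2*16/(-28) + (-43*1/11 + 52*(1/31))) - 12 = (2*16*(-1/28) + (-43/11 + 52/31)) - 12 = (-8/7 - 761/341) - 12 = -8055/2387 - 12 = -36699/2387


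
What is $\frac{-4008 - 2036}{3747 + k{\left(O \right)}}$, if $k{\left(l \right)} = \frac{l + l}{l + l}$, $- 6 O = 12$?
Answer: $- \frac{1511}{937} \approx -1.6126$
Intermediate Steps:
$O = -2$ ($O = \left(- \frac{1}{6}\right) 12 = -2$)
$k{\left(l \right)} = 1$ ($k{\left(l \right)} = \frac{2 l}{2 l} = 2 l \frac{1}{2 l} = 1$)
$\frac{-4008 - 2036}{3747 + k{\left(O \right)}} = \frac{-4008 - 2036}{3747 + 1} = - \frac{6044}{3748} = \left(-6044\right) \frac{1}{3748} = - \frac{1511}{937}$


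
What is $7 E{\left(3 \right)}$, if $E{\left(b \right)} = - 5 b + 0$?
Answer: $-105$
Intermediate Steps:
$E{\left(b \right)} = - 5 b$
$7 E{\left(3 \right)} = 7 \left(\left(-5\right) 3\right) = 7 \left(-15\right) = -105$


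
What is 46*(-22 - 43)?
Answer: -2990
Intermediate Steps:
46*(-22 - 43) = 46*(-65) = -2990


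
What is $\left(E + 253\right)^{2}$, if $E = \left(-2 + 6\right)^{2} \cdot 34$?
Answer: $635209$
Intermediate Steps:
$E = 544$ ($E = 4^{2} \cdot 34 = 16 \cdot 34 = 544$)
$\left(E + 253\right)^{2} = \left(544 + 253\right)^{2} = 797^{2} = 635209$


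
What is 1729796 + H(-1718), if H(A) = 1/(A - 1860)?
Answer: 6189210087/3578 ≈ 1.7298e+6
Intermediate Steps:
H(A) = 1/(-1860 + A)
1729796 + H(-1718) = 1729796 + 1/(-1860 - 1718) = 1729796 + 1/(-3578) = 1729796 - 1/3578 = 6189210087/3578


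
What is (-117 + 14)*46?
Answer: -4738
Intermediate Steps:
(-117 + 14)*46 = -103*46 = -4738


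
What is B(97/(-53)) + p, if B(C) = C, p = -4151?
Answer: -220100/53 ≈ -4152.8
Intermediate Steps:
B(97/(-53)) + p = 97/(-53) - 4151 = 97*(-1/53) - 4151 = -97/53 - 4151 = -220100/53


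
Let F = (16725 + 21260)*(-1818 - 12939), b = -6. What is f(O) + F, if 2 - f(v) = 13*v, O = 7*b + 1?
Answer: -560544110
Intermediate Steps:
O = -41 (O = 7*(-6) + 1 = -42 + 1 = -41)
F = -560544645 (F = 37985*(-14757) = -560544645)
f(v) = 2 - 13*v
f(O) + F = (2 - 13*(-41)) - 560544645 = (2 + 533) - 560544645 = 535 - 560544645 = -560544110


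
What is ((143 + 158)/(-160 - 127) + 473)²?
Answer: 374422500/1681 ≈ 2.2274e+5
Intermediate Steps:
((143 + 158)/(-160 - 127) + 473)² = (301/(-287) + 473)² = (301*(-1/287) + 473)² = (-43/41 + 473)² = (19350/41)² = 374422500/1681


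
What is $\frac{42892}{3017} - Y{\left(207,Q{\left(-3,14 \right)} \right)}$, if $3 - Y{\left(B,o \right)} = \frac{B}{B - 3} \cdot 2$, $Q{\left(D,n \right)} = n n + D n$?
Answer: $\frac{1358767}{102578} \approx 13.246$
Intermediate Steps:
$Q{\left(D,n \right)} = n^{2} + D n$
$Y{\left(B,o \right)} = 3 - \frac{2 B}{-3 + B}$ ($Y{\left(B,o \right)} = 3 - \frac{B}{B - 3} \cdot 2 = 3 - \frac{B}{-3 + B} 2 = 3 - \frac{2 B}{-3 + B}$)
$\frac{42892}{3017} - Y{\left(207,Q{\left(-3,14 \right)} \right)} = \frac{42892}{3017} - \frac{-9 + 207}{-3 + 207} = 42892 \cdot \frac{1}{3017} - \frac{1}{204} \cdot 198 = \frac{42892}{3017} - \frac{1}{204} \cdot 198 = \frac{42892}{3017} - \frac{33}{34} = \frac{1358767}{102578}$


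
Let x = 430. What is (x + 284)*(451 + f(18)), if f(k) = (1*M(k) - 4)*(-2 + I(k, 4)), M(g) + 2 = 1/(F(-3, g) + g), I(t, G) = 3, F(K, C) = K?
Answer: 1588888/5 ≈ 3.1778e+5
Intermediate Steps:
M(g) = -2 + 1/(-3 + g)
f(k) = -4 + (7 - 2*k)/(-3 + k) (f(k) = (1*((7 - 2*k)/(-3 + k)) - 4)*(-2 + 3) = ((7 - 2*k)/(-3 + k) - 4)*1 = (-4 + (7 - 2*k)/(-3 + k))*1 = -4 + (7 - 2*k)/(-3 + k))
(x + 284)*(451 + f(18)) = (430 + 284)*(451 + (19 - 6*18)/(-3 + 18)) = 714*(451 + (19 - 108)/15) = 714*(451 + (1/15)*(-89)) = 714*(451 - 89/15) = 714*(6676/15) = 1588888/5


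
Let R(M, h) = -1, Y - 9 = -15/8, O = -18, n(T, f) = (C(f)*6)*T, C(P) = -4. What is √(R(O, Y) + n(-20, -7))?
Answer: √479 ≈ 21.886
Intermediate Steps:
n(T, f) = -24*T (n(T, f) = (-4*6)*T = -24*T)
Y = 57/8 (Y = 9 - 15/8 = 57/8 ≈ 7.1250)
√(R(O, Y) + n(-20, -7)) = √(-1 - 24*(-20)) = √(-1 + 480) = √479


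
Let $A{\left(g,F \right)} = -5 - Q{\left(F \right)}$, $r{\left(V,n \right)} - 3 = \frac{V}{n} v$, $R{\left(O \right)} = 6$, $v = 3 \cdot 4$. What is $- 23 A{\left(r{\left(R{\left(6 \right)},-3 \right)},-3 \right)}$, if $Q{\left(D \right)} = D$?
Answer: $46$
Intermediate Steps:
$v = 12$
$r{\left(V,n \right)} = 3 + \frac{12 V}{n}$ ($r{\left(V,n \right)} = 3 + \frac{V}{n} 12 = 3 + \frac{12 V}{n}$)
$A{\left(g,F \right)} = -5 - F$
$- 23 A{\left(r{\left(R{\left(6 \right)},-3 \right)},-3 \right)} = - 23 \left(-5 - -3\right) = - 23 \left(-5 + 3\right) = \left(-23\right) \left(-2\right) = 46$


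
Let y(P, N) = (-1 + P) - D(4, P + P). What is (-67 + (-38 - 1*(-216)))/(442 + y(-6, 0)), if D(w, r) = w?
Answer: 111/431 ≈ 0.25754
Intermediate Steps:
y(P, N) = -5 + P (y(P, N) = (-1 + P) - 1*4 = (-1 + P) - 4 = -5 + P)
(-67 + (-38 - 1*(-216)))/(442 + y(-6, 0)) = (-67 + (-38 - 1*(-216)))/(442 + (-5 - 6)) = (-67 + (-38 + 216))/(442 - 11) = (-67 + 178)/431 = 111*(1/431) = 111/431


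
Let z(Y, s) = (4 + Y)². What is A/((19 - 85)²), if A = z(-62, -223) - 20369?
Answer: -17005/4356 ≈ -3.9038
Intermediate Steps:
A = -17005 (A = (4 - 62)² - 20369 = (-58)² - 20369 = 3364 - 20369 = -17005)
A/((19 - 85)²) = -17005/(19 - 85)² = -17005/((-66)²) = -17005/4356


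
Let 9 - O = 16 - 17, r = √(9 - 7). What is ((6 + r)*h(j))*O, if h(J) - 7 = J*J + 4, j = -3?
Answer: 1200 + 200*√2 ≈ 1482.8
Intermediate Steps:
r = √2 ≈ 1.4142
h(J) = 11 + J² (h(J) = 7 + (J*J + 4) = 7 + (J² + 4) = 7 + (4 + J²) = 11 + J²)
O = 10 (O = 9 - (16 - 17) = 9 - 1*(-1) = 9 + 1 = 10)
((6 + r)*h(j))*O = ((6 + √2)*(11 + (-3)²))*10 = ((6 + √2)*(11 + 9))*10 = ((6 + √2)*20)*10 = (120 + 20*√2)*10 = 1200 + 200*√2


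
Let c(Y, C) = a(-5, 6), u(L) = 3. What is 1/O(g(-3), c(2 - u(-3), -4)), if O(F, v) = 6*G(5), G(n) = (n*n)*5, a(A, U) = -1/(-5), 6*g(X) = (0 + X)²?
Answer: 1/750 ≈ 0.0013333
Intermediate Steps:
g(X) = X²/6 (g(X) = (0 + X)²/6 = X²/6)
a(A, U) = ⅕ (a(A, U) = -1*(-⅕) = ⅕)
c(Y, C) = ⅕
G(n) = 5*n² (G(n) = n²*5 = 5*n²)
O(F, v) = 750 (O(F, v) = 6*(5*5²) = 6*(5*25) = 6*125 = 750)
1/O(g(-3), c(2 - u(-3), -4)) = 1/750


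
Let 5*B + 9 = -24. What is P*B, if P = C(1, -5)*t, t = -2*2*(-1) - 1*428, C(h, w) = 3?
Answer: 41976/5 ≈ 8395.2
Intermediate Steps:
t = -424 (t = -4*(-1) - 428 = 4 - 428 = -424)
B = -33/5 (B = -9/5 + (⅕)*(-24) = -9/5 - 24/5 = -33/5 ≈ -6.6000)
P = -1272 (P = 3*(-424) = -1272)
P*B = -1272*(-33/5) = 41976/5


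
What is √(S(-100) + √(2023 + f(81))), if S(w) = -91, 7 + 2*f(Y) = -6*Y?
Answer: √(-364 + 2*√7106)/2 ≈ 6.9894*I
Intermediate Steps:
f(Y) = -7/2 - 3*Y (f(Y) = -7/2 + (-6*Y)/2 = -7/2 - 3*Y)
√(S(-100) + √(2023 + f(81))) = √(-91 + √(2023 + (-7/2 - 3*81))) = √(-91 + √(2023 + (-7/2 - 243))) = √(-91 + √(2023 - 493/2)) = √(-91 + √(3553/2)) = √(-91 + √7106/2)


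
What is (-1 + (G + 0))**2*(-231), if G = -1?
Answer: -924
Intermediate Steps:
(-1 + (G + 0))**2*(-231) = (-1 + (-1 + 0))**2*(-231) = (-1 - 1)**2*(-231) = (-2)**2*(-231) = 4*(-231) = -924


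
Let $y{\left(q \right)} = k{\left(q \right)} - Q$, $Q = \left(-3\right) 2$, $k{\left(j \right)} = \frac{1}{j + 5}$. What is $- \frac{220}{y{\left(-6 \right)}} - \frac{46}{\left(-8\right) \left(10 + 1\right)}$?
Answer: $- \frac{1913}{44} \approx -43.477$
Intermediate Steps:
$k{\left(j \right)} = \frac{1}{5 + j}$
$Q = -6$
$y{\left(q \right)} = 6 + \frac{1}{5 + q}$ ($y{\left(q \right)} = \frac{1}{5 + q} - -6 = \frac{1}{5 + q} + 6 = 6 + \frac{1}{5 + q}$)
$- \frac{220}{y{\left(-6 \right)}} - \frac{46}{\left(-8\right) \left(10 + 1\right)} = - \frac{220}{\frac{1}{5 - 6} \left(31 + 6 \left(-6\right)\right)} - \frac{46}{\left(-8\right) \left(10 + 1\right)} = - \frac{220}{\frac{1}{-1} \left(31 - 36\right)} - \frac{46}{\left(-8\right) 11} = - \frac{220}{\left(-1\right) \left(-5\right)} - \frac{46}{-88} = - \frac{220}{5} - - \frac{23}{44} = \left(-220\right) \frac{1}{5} + \frac{23}{44} = -44 + \frac{23}{44} = - \frac{1913}{44}$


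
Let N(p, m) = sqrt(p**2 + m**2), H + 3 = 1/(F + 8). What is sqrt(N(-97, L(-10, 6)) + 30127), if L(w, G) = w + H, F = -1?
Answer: sqrt(1476223 + 7*sqrt(469141))/7 ≈ 173.85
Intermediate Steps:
H = -20/7 (H = -3 + 1/(-1 + 8) = -3 + 1/7 = -20/7 ≈ -2.8571)
L(w, G) = -20/7 + w (L(w, G) = w - 20/7 = -20/7 + w)
N(p, m) = sqrt(m**2 + p**2)
sqrt(N(-97, L(-10, 6)) + 30127) = sqrt(sqrt((-20/7 - 10)**2 + (-97)**2) + 30127) = sqrt(sqrt((-90/7)**2 + 9409) + 30127) = sqrt(sqrt(8100/49 + 9409) + 30127) = sqrt(sqrt(469141/49) + 30127) = sqrt(sqrt(469141)/7 + 30127) = sqrt(30127 + sqrt(469141)/7)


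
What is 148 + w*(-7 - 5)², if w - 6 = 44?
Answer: 7348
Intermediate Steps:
w = 50 (w = 6 + 44 = 50)
148 + w*(-7 - 5)² = 148 + 50*(-7 - 5)² = 148 + 50*(-12)² = 148 + 50*144 = 148 + 7200 = 7348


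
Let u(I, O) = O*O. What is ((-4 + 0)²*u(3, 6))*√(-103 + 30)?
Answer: 576*I*√73 ≈ 4921.3*I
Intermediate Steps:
u(I, O) = O²
((-4 + 0)²*u(3, 6))*√(-103 + 30) = ((-4 + 0)²*6²)*√(-103 + 30) = ((-4)²*36)*√(-73) = (16*36)*(I*√73) = 576*(I*√73) = 576*I*√73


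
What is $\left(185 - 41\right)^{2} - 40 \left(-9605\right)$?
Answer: $404936$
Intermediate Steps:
$\left(185 - 41\right)^{2} - 40 \left(-9605\right) = 144^{2} - -384200 = 20736 + 384200 = 404936$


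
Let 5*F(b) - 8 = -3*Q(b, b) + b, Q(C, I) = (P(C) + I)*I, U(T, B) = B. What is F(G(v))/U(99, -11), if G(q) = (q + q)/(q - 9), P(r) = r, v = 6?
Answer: 92/55 ≈ 1.6727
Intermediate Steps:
Q(C, I) = I*(C + I) (Q(C, I) = (C + I)*I = I*(C + I))
G(q) = 2*q/(-9 + q) (G(q) = (2*q)/(-9 + q) = 2*q/(-9 + q))
F(b) = 8/5 - 6*b²/5 + b/5 (F(b) = 8/5 + (-3*b*(b + b) + b)/5 = 8/5 + (-3*b*2*b + b)/5 = 8/5 + (-6*b² + b)/5 = 8/5 + (b - 6*b²)/5 = 8/5 + (-6*b²/5 + b/5) = 8/5 - 6*b²/5 + b/5)
F(G(v))/U(99, -11) = (8/5 - 6*144/(-9 + 6)²/5 + (2*6/(-9 + 6))/5)/(-11) = (8/5 - 6*(2*6/(-3))²/5 + (2*6/(-3))/5)*(-1/11) = (8/5 - 6*(2*6*(-⅓))²/5 + (2*6*(-⅓))/5)*(-1/11) = (8/5 - 6/5*(-4)² + (⅕)*(-4))*(-1/11) = (8/5 - 6/5*16 - ⅘)*(-1/11) = (8/5 - 96/5 - ⅘)*(-1/11) = -92/5*(-1/11) = 92/55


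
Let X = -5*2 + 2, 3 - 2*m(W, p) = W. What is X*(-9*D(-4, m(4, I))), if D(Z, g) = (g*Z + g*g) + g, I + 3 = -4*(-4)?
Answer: 126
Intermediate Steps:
I = 13 (I = -3 - 4*(-4) = -3 + 16 = 13)
m(W, p) = 3/2 - W/2
D(Z, g) = g + g² + Z*g (D(Z, g) = (Z*g + g²) + g = (g² + Z*g) + g = g + g² + Z*g)
X = -8 (X = -10 + 2 = -8)
X*(-9*D(-4, m(4, I))) = -(-72)*(3/2 - ½*4)*(1 - 4 + (3/2 - ½*4)) = -(-72)*(3/2 - 2)*(1 - 4 + (3/2 - 2)) = -(-72)*(-(1 - 4 - ½)/2) = -(-72)*(-½*(-7/2)) = -(-72)*7/4 = -8*(-63/4) = 126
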